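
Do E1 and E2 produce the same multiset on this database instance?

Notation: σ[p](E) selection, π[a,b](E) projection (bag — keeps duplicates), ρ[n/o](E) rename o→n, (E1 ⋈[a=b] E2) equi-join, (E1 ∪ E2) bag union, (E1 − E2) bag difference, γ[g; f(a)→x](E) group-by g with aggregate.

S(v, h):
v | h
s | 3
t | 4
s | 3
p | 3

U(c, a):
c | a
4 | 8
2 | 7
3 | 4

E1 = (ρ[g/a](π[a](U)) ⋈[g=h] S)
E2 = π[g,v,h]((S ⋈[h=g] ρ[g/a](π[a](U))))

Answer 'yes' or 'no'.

E1 per-node cardinality:
  U → 3
  π[a](U) → 3
  ρ[g/a](π[a](U)) → 3
  S → 4
  (ρ[g/a](π[a](U)) ⋈[g=h] S) → 1
E2 per-node cardinality:
  S → 4
  U → 3
  π[a](U) → 3
  ρ[g/a](π[a](U)) → 3
  (S ⋈[h=g] ρ[g/a](π[a](U))) → 1
  π[g,v,h]((S ⋈[h=g] ρ[g/a](π[a](U)))) → 1

E1 and E2 produce the same multiset:
g | v | h
4 | t | 4

yes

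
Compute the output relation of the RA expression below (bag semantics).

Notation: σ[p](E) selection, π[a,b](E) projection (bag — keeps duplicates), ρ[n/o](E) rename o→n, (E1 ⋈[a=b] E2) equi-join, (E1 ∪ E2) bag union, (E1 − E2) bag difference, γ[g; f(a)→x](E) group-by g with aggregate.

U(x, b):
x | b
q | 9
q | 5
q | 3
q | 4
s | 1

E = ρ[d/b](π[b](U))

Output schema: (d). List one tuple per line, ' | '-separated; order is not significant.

Per-node cardinality:
  U → 5
  π[b](U) → 5
  ρ[d/b](π[b](U)) → 5

== RESULT ==
d
1
3
4
5
9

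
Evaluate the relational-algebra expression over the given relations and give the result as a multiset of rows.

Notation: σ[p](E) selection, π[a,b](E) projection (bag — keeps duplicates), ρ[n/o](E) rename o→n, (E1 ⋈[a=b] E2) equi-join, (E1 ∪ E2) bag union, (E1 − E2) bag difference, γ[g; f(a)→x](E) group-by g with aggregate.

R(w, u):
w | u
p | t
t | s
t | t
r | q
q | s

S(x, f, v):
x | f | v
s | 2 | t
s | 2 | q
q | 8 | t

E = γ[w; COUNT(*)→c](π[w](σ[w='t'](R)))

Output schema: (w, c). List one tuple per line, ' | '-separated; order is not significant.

Subexpression sizes:
  R → 5
  σ[w='t'](R) → 2
  π[w](σ[w='t'](R)) → 2
  γ[w; COUNT(*)→c](π[w](σ[w='t'](R))) → 1

== RESULT ==
w | c
t | 2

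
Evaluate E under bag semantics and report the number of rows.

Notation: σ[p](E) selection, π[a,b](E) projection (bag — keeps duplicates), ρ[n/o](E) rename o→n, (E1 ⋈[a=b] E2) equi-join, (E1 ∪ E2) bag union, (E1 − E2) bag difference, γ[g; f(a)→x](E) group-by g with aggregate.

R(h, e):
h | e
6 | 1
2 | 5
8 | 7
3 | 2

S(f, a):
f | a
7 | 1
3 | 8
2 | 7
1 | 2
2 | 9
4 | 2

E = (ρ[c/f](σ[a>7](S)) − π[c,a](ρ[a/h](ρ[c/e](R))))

Stepwise |·|:
  S → 6
  σ[a>7](S) → 2
  ρ[c/f](σ[a>7](S)) → 2
  R → 4
  ρ[c/e](R) → 4
  ρ[a/h](ρ[c/e](R)) → 4
  π[c,a](ρ[a/h](ρ[c/e](R))) → 4
  (ρ[c/f](σ[a>7](S)) − π[c,a](ρ[a/h](ρ[c/e](R)))) → 2

|E| = 2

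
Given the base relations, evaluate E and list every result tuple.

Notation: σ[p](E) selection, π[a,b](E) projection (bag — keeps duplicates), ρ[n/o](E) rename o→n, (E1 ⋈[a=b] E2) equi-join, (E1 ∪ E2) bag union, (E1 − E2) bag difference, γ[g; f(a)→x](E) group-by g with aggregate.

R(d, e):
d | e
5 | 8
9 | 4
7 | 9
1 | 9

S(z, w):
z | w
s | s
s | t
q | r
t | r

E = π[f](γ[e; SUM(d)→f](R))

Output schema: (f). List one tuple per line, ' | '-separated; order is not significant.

Subexpression sizes:
  R → 4
  γ[e; SUM(d)→f](R) → 3
  π[f](γ[e; SUM(d)→f](R)) → 3

== RESULT ==
f
5
8
9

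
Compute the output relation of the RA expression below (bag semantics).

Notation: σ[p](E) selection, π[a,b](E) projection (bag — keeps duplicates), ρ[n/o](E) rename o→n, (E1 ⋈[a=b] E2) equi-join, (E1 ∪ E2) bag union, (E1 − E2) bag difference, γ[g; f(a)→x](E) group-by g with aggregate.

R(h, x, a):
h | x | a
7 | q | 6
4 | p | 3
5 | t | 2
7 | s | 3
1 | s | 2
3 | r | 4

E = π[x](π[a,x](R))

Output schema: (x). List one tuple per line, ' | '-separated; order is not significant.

Subexpression sizes:
  R → 6
  π[a,x](R) → 6
  π[x](π[a,x](R)) → 6

== RESULT ==
x
p
q
r
s
s
t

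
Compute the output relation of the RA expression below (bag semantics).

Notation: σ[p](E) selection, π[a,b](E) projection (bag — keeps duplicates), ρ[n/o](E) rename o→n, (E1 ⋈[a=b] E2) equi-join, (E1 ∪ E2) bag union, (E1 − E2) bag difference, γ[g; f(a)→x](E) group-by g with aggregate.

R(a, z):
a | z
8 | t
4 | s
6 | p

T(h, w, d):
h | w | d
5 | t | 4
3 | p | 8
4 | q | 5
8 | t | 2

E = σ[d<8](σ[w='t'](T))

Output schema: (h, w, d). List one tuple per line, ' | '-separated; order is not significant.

Subexpression sizes:
  T → 4
  σ[w='t'](T) → 2
  σ[d<8](σ[w='t'](T)) → 2

== RESULT ==
h | w | d
5 | t | 4
8 | t | 2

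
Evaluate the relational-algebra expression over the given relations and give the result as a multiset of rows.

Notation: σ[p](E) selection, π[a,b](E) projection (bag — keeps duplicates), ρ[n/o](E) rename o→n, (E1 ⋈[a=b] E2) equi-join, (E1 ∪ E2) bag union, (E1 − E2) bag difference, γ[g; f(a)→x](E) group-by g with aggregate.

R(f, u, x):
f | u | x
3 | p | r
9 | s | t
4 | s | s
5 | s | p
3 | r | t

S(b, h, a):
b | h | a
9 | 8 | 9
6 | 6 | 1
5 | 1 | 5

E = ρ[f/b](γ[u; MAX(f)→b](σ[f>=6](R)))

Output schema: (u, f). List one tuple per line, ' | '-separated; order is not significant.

Row counts bottom-up:
  R → 5
  σ[f>=6](R) → 1
  γ[u; MAX(f)→b](σ[f>=6](R)) → 1
  ρ[f/b](γ[u; MAX(f)→b](σ[f>=6](R))) → 1

== RESULT ==
u | f
s | 9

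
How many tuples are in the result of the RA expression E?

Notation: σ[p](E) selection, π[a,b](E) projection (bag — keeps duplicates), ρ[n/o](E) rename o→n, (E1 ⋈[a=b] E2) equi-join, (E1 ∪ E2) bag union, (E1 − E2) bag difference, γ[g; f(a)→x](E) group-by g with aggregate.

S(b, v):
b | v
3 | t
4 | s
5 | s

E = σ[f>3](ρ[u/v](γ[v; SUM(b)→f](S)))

Per-node cardinality:
  S → 3
  γ[v; SUM(b)→f](S) → 2
  ρ[u/v](γ[v; SUM(b)→f](S)) → 2
  σ[f>3](ρ[u/v](γ[v; SUM(b)→f](S))) → 1

|E| = 1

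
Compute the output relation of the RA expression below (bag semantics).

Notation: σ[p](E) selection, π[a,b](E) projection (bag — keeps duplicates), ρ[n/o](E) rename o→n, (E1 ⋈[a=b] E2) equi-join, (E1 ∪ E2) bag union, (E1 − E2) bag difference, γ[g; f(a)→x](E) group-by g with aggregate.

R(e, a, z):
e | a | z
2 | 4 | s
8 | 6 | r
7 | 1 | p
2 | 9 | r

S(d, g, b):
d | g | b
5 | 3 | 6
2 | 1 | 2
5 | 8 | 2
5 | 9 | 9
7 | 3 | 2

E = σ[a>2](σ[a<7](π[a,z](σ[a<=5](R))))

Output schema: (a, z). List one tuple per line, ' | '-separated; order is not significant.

Subexpression sizes:
  R → 4
  σ[a<=5](R) → 2
  π[a,z](σ[a<=5](R)) → 2
  σ[a<7](π[a,z](σ[a<=5](R))) → 2
  σ[a>2](σ[a<7](π[a,z](σ[a<=5](R)))) → 1

== RESULT ==
a | z
4 | s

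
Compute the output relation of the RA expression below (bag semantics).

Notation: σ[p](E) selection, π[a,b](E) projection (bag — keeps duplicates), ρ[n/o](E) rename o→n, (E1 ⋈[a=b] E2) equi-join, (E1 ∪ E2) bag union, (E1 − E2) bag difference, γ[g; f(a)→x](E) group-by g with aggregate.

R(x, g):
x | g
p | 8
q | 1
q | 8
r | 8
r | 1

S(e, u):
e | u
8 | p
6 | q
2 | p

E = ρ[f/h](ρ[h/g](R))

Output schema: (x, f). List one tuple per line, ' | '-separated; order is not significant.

Stepwise |·|:
  R → 5
  ρ[h/g](R) → 5
  ρ[f/h](ρ[h/g](R)) → 5

== RESULT ==
x | f
p | 8
q | 1
q | 8
r | 1
r | 8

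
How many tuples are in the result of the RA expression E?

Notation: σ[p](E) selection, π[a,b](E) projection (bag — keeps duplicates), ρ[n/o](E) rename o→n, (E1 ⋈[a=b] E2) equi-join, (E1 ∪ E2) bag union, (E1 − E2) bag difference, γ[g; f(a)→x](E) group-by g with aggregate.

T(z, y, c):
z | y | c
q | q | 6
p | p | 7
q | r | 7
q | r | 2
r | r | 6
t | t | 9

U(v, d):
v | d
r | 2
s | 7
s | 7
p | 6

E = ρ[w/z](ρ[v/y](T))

Row counts bottom-up:
  T → 6
  ρ[v/y](T) → 6
  ρ[w/z](ρ[v/y](T)) → 6

|E| = 6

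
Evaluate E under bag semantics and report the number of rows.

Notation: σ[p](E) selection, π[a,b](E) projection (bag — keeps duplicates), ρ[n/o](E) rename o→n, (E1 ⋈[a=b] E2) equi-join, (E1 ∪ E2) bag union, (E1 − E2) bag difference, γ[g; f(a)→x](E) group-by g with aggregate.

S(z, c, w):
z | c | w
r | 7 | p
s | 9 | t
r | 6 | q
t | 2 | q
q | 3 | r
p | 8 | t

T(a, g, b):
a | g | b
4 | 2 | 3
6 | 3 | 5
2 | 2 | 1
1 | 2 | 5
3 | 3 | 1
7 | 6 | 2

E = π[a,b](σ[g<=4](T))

Per-node cardinality:
  T → 6
  σ[g<=4](T) → 5
  π[a,b](σ[g<=4](T)) → 5

|E| = 5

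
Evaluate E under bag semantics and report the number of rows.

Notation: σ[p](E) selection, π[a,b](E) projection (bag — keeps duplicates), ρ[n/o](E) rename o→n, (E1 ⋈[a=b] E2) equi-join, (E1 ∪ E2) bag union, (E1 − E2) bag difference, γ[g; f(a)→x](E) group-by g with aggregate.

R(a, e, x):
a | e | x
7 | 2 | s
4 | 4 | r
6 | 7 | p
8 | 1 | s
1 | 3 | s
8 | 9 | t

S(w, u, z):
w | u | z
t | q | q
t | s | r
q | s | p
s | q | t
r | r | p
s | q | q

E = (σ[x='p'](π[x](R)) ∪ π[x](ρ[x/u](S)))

Stepwise |·|:
  R → 6
  π[x](R) → 6
  σ[x='p'](π[x](R)) → 1
  S → 6
  ρ[x/u](S) → 6
  π[x](ρ[x/u](S)) → 6
  (σ[x='p'](π[x](R)) ∪ π[x](ρ[x/u](S))) → 7

|E| = 7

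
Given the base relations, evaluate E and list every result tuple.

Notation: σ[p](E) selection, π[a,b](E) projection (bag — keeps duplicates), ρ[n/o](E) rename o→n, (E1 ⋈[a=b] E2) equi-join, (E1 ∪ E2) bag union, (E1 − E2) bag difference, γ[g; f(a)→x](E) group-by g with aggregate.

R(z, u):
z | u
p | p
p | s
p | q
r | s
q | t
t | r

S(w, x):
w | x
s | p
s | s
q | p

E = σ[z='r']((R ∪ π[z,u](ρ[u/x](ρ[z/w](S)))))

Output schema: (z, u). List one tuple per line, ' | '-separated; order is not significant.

Per-node cardinality:
  R → 6
  S → 3
  ρ[z/w](S) → 3
  ρ[u/x](ρ[z/w](S)) → 3
  π[z,u](ρ[u/x](ρ[z/w](S))) → 3
  (R ∪ π[z,u](ρ[u/x](ρ[z/w](S)))) → 9
  σ[z='r']((R ∪ π[z,u](ρ[u/x](ρ[z/w](S))))) → 1

== RESULT ==
z | u
r | s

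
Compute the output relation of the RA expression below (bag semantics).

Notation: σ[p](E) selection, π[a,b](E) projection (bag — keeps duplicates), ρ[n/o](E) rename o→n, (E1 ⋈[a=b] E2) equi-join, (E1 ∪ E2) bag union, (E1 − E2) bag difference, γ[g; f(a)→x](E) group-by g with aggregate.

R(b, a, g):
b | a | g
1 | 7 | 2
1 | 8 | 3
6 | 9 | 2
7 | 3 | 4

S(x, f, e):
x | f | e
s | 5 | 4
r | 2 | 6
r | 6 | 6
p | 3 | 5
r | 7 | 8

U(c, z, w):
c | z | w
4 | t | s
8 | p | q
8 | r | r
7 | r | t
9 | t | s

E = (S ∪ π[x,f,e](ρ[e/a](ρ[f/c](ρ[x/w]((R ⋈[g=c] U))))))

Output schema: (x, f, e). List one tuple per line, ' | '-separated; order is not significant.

Row counts bottom-up:
  S → 5
  R → 4
  U → 5
  (R ⋈[g=c] U) → 1
  ρ[x/w]((R ⋈[g=c] U)) → 1
  ρ[f/c](ρ[x/w]((R ⋈[g=c] U))) → 1
  ρ[e/a](ρ[f/c](ρ[x/w]((R ⋈[g=c] U)))) → 1
  π[x,f,e](ρ[e/a](ρ[f/c](ρ[x/w]((R ⋈[g=c] U))))) → 1
  (S ∪ π[x,f,e](ρ[e/a](ρ[f/c](ρ[x/w]((R ⋈[g=c] U)))))) → 6

== RESULT ==
x | f | e
p | 3 | 5
r | 2 | 6
r | 6 | 6
r | 7 | 8
s | 4 | 3
s | 5 | 4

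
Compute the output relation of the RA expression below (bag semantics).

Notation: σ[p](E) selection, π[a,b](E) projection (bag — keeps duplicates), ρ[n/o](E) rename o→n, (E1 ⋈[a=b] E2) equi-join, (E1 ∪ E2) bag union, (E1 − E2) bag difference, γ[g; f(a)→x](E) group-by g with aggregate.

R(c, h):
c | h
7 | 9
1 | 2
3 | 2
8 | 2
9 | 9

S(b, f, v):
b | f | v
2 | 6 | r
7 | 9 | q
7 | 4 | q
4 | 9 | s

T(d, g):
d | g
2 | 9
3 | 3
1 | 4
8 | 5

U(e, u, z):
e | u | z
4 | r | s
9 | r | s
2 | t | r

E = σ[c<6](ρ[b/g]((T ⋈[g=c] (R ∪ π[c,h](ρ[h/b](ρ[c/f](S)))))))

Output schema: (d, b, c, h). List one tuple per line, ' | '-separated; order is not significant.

Subexpression sizes:
  T → 4
  R → 5
  S → 4
  ρ[c/f](S) → 4
  ρ[h/b](ρ[c/f](S)) → 4
  π[c,h](ρ[h/b](ρ[c/f](S))) → 4
  (R ∪ π[c,h](ρ[h/b](ρ[c/f](S)))) → 9
  (T ⋈[g=c] (R ∪ π[c,h](ρ[h/b](ρ[c/f](S))))) → 5
  ρ[b/g]((T ⋈[g=c] (R ∪ π[c,h](ρ[h/b](ρ[c/f](S)))))) → 5
  σ[c<6](ρ[b/g]((T ⋈[g=c] (R ∪ π[c,h](ρ[h/b](ρ[c/f](S))))))) → 2

== RESULT ==
d | b | c | h
1 | 4 | 4 | 7
3 | 3 | 3 | 2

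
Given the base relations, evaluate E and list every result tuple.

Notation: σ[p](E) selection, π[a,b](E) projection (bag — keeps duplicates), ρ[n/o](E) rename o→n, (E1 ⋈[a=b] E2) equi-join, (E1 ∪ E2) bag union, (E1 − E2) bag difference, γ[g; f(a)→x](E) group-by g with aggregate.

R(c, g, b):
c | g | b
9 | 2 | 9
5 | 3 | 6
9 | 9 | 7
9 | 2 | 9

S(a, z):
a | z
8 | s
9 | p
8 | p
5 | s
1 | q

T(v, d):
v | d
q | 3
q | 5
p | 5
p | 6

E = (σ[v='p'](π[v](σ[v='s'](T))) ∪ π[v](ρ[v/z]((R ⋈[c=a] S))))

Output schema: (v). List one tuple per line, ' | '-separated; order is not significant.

Row counts bottom-up:
  T → 4
  σ[v='s'](T) → 0
  π[v](σ[v='s'](T)) → 0
  σ[v='p'](π[v](σ[v='s'](T))) → 0
  R → 4
  S → 5
  (R ⋈[c=a] S) → 4
  ρ[v/z]((R ⋈[c=a] S)) → 4
  π[v](ρ[v/z]((R ⋈[c=a] S))) → 4
  (σ[v='p'](π[v](σ[v='s'](T))) ∪ π[v](ρ[v/z]((R ⋈[c=a] S)))) → 4

== RESULT ==
v
p
p
p
s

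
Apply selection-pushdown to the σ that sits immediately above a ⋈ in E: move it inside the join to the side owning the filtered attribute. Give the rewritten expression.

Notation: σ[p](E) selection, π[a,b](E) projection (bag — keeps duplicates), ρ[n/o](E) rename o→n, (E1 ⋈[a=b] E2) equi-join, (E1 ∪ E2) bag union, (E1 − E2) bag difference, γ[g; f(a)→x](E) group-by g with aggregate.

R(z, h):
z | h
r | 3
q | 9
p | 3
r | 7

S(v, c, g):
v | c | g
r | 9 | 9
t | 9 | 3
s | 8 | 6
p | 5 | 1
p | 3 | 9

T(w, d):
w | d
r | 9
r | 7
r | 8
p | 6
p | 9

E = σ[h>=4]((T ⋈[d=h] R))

σ filters on h, owned by the right side.
E' = (T ⋈[d=h] σ[h>=4](R))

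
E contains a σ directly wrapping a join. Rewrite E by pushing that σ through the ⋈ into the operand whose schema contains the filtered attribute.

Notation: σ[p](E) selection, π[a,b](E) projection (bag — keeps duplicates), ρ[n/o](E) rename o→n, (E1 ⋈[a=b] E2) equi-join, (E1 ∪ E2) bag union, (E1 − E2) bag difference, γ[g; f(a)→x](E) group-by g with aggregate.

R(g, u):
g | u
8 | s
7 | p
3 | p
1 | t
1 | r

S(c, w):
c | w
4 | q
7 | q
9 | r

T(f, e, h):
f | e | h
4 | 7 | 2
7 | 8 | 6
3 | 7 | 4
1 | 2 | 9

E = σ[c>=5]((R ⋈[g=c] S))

σ filters on c, owned by the right side.
E' = (R ⋈[g=c] σ[c>=5](S))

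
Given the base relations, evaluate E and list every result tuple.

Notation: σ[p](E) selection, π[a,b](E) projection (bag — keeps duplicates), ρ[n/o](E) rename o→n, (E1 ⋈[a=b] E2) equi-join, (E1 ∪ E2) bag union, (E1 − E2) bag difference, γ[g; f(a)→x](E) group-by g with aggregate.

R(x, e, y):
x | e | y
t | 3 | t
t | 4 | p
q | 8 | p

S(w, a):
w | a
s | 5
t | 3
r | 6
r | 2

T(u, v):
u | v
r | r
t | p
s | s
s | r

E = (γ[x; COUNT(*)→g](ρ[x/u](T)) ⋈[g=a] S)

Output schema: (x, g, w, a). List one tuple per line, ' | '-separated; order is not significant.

Row counts bottom-up:
  T → 4
  ρ[x/u](T) → 4
  γ[x; COUNT(*)→g](ρ[x/u](T)) → 3
  S → 4
  (γ[x; COUNT(*)→g](ρ[x/u](T)) ⋈[g=a] S) → 1

== RESULT ==
x | g | w | a
s | 2 | r | 2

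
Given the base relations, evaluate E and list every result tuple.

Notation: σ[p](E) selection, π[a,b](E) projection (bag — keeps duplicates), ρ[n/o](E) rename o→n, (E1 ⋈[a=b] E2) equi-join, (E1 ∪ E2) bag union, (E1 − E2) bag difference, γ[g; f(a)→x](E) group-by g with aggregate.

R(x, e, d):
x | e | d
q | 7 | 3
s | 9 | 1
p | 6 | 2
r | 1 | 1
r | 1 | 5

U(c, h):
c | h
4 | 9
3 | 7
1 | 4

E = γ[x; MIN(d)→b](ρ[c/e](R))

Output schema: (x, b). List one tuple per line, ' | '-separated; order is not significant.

Per-node cardinality:
  R → 5
  ρ[c/e](R) → 5
  γ[x; MIN(d)→b](ρ[c/e](R)) → 4

== RESULT ==
x | b
p | 2
q | 3
r | 1
s | 1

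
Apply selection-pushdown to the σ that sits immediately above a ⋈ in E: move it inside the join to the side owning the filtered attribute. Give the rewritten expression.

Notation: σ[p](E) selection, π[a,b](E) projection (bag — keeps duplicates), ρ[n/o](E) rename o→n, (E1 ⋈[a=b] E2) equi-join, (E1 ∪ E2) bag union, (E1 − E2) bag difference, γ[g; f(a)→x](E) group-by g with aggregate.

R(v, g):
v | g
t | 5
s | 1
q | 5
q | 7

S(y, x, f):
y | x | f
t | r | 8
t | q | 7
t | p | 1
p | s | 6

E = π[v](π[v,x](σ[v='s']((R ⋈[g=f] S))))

σ filters on v, owned by the left side.
E' = π[v](π[v,x]((σ[v='s'](R) ⋈[g=f] S)))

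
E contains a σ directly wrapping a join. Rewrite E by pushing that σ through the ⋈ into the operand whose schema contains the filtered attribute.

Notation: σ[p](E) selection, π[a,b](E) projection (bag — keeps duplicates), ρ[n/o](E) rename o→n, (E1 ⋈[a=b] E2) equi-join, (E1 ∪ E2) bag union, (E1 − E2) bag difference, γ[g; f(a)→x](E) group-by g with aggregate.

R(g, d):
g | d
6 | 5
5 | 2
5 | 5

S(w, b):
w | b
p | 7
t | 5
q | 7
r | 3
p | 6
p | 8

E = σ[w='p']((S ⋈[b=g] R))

σ filters on w, owned by the left side.
E' = (σ[w='p'](S) ⋈[b=g] R)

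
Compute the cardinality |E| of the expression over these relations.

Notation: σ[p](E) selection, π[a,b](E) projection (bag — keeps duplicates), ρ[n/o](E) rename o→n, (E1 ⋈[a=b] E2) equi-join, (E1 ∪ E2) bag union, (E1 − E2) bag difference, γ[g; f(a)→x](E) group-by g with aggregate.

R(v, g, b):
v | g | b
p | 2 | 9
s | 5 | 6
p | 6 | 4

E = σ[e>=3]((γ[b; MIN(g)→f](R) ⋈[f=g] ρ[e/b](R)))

Per-node cardinality:
  R → 3
  γ[b; MIN(g)→f](R) → 3
  R → 3
  ρ[e/b](R) → 3
  (γ[b; MIN(g)→f](R) ⋈[f=g] ρ[e/b](R)) → 3
  σ[e>=3]((γ[b; MIN(g)→f](R) ⋈[f=g] ρ[e/b](R))) → 3

|E| = 3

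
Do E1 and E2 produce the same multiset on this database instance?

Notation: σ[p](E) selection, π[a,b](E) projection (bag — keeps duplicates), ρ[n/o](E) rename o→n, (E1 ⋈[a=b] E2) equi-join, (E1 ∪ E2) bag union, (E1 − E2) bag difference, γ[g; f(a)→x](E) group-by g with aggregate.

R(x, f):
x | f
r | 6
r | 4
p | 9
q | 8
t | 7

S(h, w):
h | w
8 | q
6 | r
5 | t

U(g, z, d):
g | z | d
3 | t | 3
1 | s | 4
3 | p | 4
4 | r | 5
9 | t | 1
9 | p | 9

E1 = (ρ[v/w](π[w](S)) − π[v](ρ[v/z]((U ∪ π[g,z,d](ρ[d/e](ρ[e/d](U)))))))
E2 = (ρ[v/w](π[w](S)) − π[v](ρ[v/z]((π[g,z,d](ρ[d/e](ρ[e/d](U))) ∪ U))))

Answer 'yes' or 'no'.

E1 stepwise |·|:
  S → 3
  π[w](S) → 3
  ρ[v/w](π[w](S)) → 3
  U → 6
  U → 6
  ρ[e/d](U) → 6
  ρ[d/e](ρ[e/d](U)) → 6
  π[g,z,d](ρ[d/e](ρ[e/d](U))) → 6
  (U ∪ π[g,z,d](ρ[d/e](ρ[e/d](U)))) → 12
  ρ[v/z]((U ∪ π[g,z,d](ρ[d/e](ρ[e/d](U))))) → 12
  π[v](ρ[v/z]((U ∪ π[g,z,d](ρ[d/e](ρ[e/d](U)))))) → 12
  (ρ[v/w](π[w](S)) − π[v](ρ[v/z]((U ∪ π[g,z,d](ρ[d/e](ρ[e/d](U))))))) → 1
E2 stepwise |·|:
  S → 3
  π[w](S) → 3
  ρ[v/w](π[w](S)) → 3
  U → 6
  ρ[e/d](U) → 6
  ρ[d/e](ρ[e/d](U)) → 6
  π[g,z,d](ρ[d/e](ρ[e/d](U))) → 6
  U → 6
  (π[g,z,d](ρ[d/e](ρ[e/d](U))) ∪ U) → 12
  ρ[v/z]((π[g,z,d](ρ[d/e](ρ[e/d](U))) ∪ U)) → 12
  π[v](ρ[v/z]((π[g,z,d](ρ[d/e](ρ[e/d](U))) ∪ U))) → 12
  (ρ[v/w](π[w](S)) − π[v](ρ[v/z]((π[g,z,d](ρ[d/e](ρ[e/d](U))) ∪ U)))) → 1

E1 and E2 produce the same multiset:
v
q

yes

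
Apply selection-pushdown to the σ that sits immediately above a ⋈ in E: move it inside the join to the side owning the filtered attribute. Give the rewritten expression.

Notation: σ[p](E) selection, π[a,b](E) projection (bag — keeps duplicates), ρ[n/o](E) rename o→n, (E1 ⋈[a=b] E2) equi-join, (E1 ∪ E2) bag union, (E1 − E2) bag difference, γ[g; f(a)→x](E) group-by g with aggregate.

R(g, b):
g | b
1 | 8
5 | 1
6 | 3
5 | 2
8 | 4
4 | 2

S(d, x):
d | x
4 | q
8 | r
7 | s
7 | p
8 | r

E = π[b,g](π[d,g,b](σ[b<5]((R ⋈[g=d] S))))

σ filters on b, owned by the left side.
E' = π[b,g](π[d,g,b]((σ[b<5](R) ⋈[g=d] S)))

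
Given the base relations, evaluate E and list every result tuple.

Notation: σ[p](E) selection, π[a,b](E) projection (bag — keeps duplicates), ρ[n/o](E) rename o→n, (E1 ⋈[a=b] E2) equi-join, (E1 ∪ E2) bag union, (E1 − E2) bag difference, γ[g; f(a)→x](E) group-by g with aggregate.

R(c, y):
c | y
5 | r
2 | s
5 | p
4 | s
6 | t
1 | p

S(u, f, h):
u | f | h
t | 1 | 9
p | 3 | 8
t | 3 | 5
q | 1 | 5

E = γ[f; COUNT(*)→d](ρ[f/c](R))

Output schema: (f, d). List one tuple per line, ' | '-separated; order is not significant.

Per-node cardinality:
  R → 6
  ρ[f/c](R) → 6
  γ[f; COUNT(*)→d](ρ[f/c](R)) → 5

== RESULT ==
f | d
1 | 1
2 | 1
4 | 1
5 | 2
6 | 1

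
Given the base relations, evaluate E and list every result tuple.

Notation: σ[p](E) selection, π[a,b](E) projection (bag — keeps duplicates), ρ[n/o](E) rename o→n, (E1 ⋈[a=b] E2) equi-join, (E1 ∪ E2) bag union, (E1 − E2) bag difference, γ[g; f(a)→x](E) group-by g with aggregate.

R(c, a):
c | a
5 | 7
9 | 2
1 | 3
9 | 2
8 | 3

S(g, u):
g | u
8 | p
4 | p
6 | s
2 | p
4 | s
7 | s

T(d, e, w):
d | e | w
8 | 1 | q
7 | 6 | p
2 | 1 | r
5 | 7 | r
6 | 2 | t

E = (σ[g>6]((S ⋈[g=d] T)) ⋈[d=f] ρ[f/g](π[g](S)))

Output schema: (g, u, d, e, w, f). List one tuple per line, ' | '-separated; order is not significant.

Subexpression sizes:
  S → 6
  T → 5
  (S ⋈[g=d] T) → 4
  σ[g>6]((S ⋈[g=d] T)) → 2
  S → 6
  π[g](S) → 6
  ρ[f/g](π[g](S)) → 6
  (σ[g>6]((S ⋈[g=d] T)) ⋈[d=f] ρ[f/g](π[g](S))) → 2

== RESULT ==
g | u | d | e | w | f
7 | s | 7 | 6 | p | 7
8 | p | 8 | 1 | q | 8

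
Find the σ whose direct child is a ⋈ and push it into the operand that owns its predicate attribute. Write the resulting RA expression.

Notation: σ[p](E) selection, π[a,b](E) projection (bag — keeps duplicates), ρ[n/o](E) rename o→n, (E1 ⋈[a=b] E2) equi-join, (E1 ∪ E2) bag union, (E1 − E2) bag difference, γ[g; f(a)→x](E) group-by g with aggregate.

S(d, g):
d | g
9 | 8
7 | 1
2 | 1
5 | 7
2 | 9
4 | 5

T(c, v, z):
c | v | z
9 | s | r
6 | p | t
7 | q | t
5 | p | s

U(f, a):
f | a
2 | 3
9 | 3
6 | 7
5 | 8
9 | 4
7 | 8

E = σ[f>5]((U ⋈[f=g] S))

σ filters on f, owned by the left side.
E' = (σ[f>5](U) ⋈[f=g] S)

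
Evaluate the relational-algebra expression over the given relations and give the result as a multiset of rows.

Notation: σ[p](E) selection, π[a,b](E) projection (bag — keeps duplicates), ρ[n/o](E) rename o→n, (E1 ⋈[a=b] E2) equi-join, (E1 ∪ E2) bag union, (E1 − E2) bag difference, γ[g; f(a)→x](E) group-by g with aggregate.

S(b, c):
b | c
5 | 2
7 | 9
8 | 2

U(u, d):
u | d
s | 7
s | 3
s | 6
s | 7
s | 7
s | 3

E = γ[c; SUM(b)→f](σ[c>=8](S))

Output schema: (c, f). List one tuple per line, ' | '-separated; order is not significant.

Subexpression sizes:
  S → 3
  σ[c>=8](S) → 1
  γ[c; SUM(b)→f](σ[c>=8](S)) → 1

== RESULT ==
c | f
9 | 7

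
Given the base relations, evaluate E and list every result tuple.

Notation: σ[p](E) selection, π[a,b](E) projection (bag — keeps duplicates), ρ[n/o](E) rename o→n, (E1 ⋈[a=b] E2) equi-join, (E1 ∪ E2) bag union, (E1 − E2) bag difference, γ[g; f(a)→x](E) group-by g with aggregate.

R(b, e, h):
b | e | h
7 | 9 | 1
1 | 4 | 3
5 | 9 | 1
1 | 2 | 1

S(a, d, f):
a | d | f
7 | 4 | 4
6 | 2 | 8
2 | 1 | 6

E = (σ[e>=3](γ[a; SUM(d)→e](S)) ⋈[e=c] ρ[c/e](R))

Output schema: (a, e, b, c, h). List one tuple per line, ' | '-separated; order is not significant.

Stepwise |·|:
  S → 3
  γ[a; SUM(d)→e](S) → 3
  σ[e>=3](γ[a; SUM(d)→e](S)) → 1
  R → 4
  ρ[c/e](R) → 4
  (σ[e>=3](γ[a; SUM(d)→e](S)) ⋈[e=c] ρ[c/e](R)) → 1

== RESULT ==
a | e | b | c | h
7 | 4 | 1 | 4 | 3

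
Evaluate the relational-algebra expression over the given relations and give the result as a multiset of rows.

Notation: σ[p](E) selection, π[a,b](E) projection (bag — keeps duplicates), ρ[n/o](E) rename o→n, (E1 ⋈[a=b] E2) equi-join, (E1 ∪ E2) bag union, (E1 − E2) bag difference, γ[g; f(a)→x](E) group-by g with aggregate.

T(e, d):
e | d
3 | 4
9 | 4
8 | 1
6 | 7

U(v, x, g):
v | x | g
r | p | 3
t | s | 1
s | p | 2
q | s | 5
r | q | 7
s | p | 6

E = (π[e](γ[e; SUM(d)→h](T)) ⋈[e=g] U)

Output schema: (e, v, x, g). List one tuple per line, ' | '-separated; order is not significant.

Per-node cardinality:
  T → 4
  γ[e; SUM(d)→h](T) → 4
  π[e](γ[e; SUM(d)→h](T)) → 4
  U → 6
  (π[e](γ[e; SUM(d)→h](T)) ⋈[e=g] U) → 2

== RESULT ==
e | v | x | g
3 | r | p | 3
6 | s | p | 6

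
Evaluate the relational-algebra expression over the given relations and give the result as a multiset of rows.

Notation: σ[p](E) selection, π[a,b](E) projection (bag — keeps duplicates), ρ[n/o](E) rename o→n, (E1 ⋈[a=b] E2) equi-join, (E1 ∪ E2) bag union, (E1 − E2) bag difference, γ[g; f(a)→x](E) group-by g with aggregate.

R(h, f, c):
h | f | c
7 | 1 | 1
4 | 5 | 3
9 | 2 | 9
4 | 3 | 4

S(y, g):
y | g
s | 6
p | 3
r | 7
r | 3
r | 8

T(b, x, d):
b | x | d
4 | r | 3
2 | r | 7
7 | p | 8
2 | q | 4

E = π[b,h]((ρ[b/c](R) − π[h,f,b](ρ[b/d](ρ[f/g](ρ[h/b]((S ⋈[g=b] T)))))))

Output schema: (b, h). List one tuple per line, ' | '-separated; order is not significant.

Subexpression sizes:
  R → 4
  ρ[b/c](R) → 4
  S → 5
  T → 4
  (S ⋈[g=b] T) → 1
  ρ[h/b]((S ⋈[g=b] T)) → 1
  ρ[f/g](ρ[h/b]((S ⋈[g=b] T))) → 1
  ρ[b/d](ρ[f/g](ρ[h/b]((S ⋈[g=b] T)))) → 1
  π[h,f,b](ρ[b/d](ρ[f/g](ρ[h/b]((S ⋈[g=b] T))))) → 1
  (ρ[b/c](R) − π[h,f,b](ρ[b/d](ρ[f/g](ρ[h/b]((S ⋈[g=b] T)))))) → 4
  π[b,h]((ρ[b/c](R) − π[h,f,b](ρ[b/d](ρ[f/g](ρ[h/b]((S ⋈[g=b] T))))))) → 4

== RESULT ==
b | h
1 | 7
3 | 4
4 | 4
9 | 9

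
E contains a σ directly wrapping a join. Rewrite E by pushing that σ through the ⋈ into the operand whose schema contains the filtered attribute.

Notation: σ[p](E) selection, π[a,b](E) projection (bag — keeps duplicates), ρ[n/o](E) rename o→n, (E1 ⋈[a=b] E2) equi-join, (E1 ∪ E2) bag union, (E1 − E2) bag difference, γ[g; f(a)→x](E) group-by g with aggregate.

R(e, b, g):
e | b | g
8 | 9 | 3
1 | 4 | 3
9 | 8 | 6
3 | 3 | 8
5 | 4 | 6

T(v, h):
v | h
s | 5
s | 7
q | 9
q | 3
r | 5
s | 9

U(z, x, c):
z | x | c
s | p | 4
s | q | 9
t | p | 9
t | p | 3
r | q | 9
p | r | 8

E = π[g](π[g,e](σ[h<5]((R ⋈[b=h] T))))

σ filters on h, owned by the right side.
E' = π[g](π[g,e]((R ⋈[b=h] σ[h<5](T))))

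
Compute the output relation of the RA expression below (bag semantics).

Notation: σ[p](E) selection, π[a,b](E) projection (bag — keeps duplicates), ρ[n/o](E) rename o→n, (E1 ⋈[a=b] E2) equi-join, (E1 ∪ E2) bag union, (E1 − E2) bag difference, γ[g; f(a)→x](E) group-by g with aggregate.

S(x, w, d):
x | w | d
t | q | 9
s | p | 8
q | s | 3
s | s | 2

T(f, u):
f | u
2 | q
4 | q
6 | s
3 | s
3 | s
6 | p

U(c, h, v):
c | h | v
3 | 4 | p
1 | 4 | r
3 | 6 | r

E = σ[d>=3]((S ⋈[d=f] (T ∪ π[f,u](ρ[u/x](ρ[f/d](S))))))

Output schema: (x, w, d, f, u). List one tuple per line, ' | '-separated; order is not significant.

Stepwise |·|:
  S → 4
  T → 6
  S → 4
  ρ[f/d](S) → 4
  ρ[u/x](ρ[f/d](S)) → 4
  π[f,u](ρ[u/x](ρ[f/d](S))) → 4
  (T ∪ π[f,u](ρ[u/x](ρ[f/d](S)))) → 10
  (S ⋈[d=f] (T ∪ π[f,u](ρ[u/x](ρ[f/d](S))))) → 7
  σ[d>=3]((S ⋈[d=f] (T ∪ π[f,u](ρ[u/x](ρ[f/d](S)))))) → 5

== RESULT ==
x | w | d | f | u
q | s | 3 | 3 | q
q | s | 3 | 3 | s
q | s | 3 | 3 | s
s | p | 8 | 8 | s
t | q | 9 | 9 | t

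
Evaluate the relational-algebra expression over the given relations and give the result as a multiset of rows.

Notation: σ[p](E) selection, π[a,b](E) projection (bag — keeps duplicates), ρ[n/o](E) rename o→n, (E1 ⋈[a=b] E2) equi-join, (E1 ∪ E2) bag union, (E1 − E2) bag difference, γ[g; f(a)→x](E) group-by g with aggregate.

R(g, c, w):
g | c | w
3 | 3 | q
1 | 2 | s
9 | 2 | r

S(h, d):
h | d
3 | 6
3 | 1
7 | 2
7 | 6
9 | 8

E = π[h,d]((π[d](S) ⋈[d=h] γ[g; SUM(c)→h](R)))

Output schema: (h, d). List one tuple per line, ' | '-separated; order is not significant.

Row counts bottom-up:
  S → 5
  π[d](S) → 5
  R → 3
  γ[g; SUM(c)→h](R) → 3
  (π[d](S) ⋈[d=h] γ[g; SUM(c)→h](R)) → 2
  π[h,d]((π[d](S) ⋈[d=h] γ[g; SUM(c)→h](R))) → 2

== RESULT ==
h | d
2 | 2
2 | 2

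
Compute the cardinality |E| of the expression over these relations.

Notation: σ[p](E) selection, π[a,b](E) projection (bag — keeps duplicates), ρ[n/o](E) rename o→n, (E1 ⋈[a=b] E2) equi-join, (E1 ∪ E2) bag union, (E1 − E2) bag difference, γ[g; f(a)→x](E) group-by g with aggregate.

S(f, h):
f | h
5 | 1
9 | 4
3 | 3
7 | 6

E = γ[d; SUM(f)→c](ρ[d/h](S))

Stepwise |·|:
  S → 4
  ρ[d/h](S) → 4
  γ[d; SUM(f)→c](ρ[d/h](S)) → 4

|E| = 4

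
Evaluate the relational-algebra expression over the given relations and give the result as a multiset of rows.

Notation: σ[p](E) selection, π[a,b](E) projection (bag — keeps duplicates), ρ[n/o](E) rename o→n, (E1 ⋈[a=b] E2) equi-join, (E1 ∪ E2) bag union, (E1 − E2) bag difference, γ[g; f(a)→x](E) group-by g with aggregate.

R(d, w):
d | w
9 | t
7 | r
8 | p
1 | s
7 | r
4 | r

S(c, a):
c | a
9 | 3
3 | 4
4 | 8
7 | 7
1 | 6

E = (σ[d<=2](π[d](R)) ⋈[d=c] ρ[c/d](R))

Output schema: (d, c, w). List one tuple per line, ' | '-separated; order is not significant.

Row counts bottom-up:
  R → 6
  π[d](R) → 6
  σ[d<=2](π[d](R)) → 1
  R → 6
  ρ[c/d](R) → 6
  (σ[d<=2](π[d](R)) ⋈[d=c] ρ[c/d](R)) → 1

== RESULT ==
d | c | w
1 | 1 | s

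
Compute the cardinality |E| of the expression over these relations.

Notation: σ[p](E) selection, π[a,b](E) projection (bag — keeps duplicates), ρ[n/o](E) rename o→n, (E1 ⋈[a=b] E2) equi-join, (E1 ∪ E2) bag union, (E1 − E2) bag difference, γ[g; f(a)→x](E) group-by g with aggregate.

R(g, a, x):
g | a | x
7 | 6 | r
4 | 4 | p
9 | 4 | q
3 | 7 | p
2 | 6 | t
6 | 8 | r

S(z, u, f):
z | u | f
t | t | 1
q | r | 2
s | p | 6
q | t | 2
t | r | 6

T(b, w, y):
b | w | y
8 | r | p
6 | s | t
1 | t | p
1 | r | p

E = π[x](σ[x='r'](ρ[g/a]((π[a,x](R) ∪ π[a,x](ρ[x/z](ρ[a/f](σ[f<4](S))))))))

Subexpression sizes:
  R → 6
  π[a,x](R) → 6
  S → 5
  σ[f<4](S) → 3
  ρ[a/f](σ[f<4](S)) → 3
  ρ[x/z](ρ[a/f](σ[f<4](S))) → 3
  π[a,x](ρ[x/z](ρ[a/f](σ[f<4](S)))) → 3
  (π[a,x](R) ∪ π[a,x](ρ[x/z](ρ[a/f](σ[f<4](S))))) → 9
  ρ[g/a]((π[a,x](R) ∪ π[a,x](ρ[x/z](ρ[a/f](σ[f<4](S)))))) → 9
  σ[x='r'](ρ[g/a]((π[a,x](R) ∪ π[a,x](ρ[x/z](ρ[a/f](σ[f<4](S))))))) → 2
  π[x](σ[x='r'](ρ[g/a]((π[a,x](R) ∪ π[a,x](ρ[x/z](ρ[a/f](σ[f<4](S)))))))) → 2

|E| = 2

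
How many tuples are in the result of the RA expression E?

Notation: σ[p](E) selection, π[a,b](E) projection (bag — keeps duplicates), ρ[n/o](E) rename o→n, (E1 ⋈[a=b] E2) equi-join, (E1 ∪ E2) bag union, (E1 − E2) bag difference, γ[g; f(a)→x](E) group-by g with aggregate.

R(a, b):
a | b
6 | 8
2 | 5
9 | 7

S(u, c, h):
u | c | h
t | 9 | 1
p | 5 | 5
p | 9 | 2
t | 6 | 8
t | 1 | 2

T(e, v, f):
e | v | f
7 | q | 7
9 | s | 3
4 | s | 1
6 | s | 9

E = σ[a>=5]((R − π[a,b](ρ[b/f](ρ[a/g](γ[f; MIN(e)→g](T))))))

Stepwise |·|:
  R → 3
  T → 4
  γ[f; MIN(e)→g](T) → 4
  ρ[a/g](γ[f; MIN(e)→g](T)) → 4
  ρ[b/f](ρ[a/g](γ[f; MIN(e)→g](T))) → 4
  π[a,b](ρ[b/f](ρ[a/g](γ[f; MIN(e)→g](T)))) → 4
  (R − π[a,b](ρ[b/f](ρ[a/g](γ[f; MIN(e)→g](T))))) → 3
  σ[a>=5]((R − π[a,b](ρ[b/f](ρ[a/g](γ[f; MIN(e)→g](T)))))) → 2

|E| = 2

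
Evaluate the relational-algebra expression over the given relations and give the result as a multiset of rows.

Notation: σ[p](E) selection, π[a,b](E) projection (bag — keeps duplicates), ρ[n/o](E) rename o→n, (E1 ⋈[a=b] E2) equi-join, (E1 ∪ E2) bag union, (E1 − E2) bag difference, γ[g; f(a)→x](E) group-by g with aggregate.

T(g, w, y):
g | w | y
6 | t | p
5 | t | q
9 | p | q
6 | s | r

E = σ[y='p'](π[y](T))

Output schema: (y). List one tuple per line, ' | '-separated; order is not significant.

Per-node cardinality:
  T → 4
  π[y](T) → 4
  σ[y='p'](π[y](T)) → 1

== RESULT ==
y
p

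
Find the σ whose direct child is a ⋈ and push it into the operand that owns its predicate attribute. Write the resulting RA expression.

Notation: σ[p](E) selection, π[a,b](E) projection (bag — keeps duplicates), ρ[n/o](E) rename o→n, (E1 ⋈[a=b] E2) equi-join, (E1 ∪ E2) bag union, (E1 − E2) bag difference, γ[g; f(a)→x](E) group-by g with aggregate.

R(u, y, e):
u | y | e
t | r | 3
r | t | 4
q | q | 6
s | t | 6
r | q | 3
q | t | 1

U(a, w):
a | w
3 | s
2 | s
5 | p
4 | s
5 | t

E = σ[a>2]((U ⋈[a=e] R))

σ filters on a, owned by the left side.
E' = (σ[a>2](U) ⋈[a=e] R)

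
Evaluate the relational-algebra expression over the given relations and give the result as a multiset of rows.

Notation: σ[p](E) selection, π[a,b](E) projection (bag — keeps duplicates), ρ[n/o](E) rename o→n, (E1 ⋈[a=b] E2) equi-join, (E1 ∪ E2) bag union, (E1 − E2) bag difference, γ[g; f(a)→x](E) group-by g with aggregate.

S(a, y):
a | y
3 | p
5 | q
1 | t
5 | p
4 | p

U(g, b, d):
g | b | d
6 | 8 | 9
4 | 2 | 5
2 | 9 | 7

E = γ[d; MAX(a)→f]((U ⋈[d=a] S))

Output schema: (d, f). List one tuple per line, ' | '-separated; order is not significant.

Stepwise |·|:
  U → 3
  S → 5
  (U ⋈[d=a] S) → 2
  γ[d; MAX(a)→f]((U ⋈[d=a] S)) → 1

== RESULT ==
d | f
5 | 5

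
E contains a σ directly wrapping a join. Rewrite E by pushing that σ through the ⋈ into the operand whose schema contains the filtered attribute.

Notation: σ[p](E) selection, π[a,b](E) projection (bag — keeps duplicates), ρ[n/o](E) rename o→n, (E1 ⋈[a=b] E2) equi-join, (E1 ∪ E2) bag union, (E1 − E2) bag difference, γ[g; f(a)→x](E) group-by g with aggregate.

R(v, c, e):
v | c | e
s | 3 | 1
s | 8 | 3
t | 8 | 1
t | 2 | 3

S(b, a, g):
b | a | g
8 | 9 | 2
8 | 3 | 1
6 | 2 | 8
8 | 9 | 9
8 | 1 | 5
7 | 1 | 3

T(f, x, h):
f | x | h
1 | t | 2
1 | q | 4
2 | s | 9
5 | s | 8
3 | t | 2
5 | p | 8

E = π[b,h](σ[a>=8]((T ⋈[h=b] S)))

σ filters on a, owned by the right side.
E' = π[b,h]((T ⋈[h=b] σ[a>=8](S)))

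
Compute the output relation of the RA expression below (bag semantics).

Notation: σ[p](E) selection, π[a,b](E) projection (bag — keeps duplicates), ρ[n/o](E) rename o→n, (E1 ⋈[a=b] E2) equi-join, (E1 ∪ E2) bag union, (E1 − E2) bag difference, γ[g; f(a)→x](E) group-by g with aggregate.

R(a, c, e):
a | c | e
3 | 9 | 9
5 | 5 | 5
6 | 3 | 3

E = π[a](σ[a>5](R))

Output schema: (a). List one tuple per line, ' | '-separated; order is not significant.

Subexpression sizes:
  R → 3
  σ[a>5](R) → 1
  π[a](σ[a>5](R)) → 1

== RESULT ==
a
6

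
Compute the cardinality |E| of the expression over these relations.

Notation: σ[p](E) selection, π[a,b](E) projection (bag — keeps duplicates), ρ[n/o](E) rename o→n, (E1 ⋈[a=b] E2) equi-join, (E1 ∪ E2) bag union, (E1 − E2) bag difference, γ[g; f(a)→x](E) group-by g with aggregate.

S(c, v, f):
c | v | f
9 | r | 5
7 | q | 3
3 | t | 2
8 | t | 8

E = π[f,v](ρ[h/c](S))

Per-node cardinality:
  S → 4
  ρ[h/c](S) → 4
  π[f,v](ρ[h/c](S)) → 4

|E| = 4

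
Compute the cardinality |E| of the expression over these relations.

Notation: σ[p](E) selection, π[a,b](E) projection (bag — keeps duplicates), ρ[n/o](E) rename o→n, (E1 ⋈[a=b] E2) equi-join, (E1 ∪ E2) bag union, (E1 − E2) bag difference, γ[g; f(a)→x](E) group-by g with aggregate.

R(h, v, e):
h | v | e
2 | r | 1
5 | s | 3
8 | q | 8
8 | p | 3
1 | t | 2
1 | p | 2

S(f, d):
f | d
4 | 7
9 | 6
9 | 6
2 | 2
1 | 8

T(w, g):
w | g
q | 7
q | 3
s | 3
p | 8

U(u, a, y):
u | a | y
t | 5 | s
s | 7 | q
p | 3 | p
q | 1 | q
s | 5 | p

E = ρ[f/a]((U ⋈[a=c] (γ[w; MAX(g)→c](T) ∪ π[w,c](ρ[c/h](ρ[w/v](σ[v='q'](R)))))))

Row counts bottom-up:
  U → 5
  T → 4
  γ[w; MAX(g)→c](T) → 3
  R → 6
  σ[v='q'](R) → 1
  ρ[w/v](σ[v='q'](R)) → 1
  ρ[c/h](ρ[w/v](σ[v='q'](R))) → 1
  π[w,c](ρ[c/h](ρ[w/v](σ[v='q'](R)))) → 1
  (γ[w; MAX(g)→c](T) ∪ π[w,c](ρ[c/h](ρ[w/v](σ[v='q'](R))))) → 4
  (U ⋈[a=c] (γ[w; MAX(g)→c](T) ∪ π[w,c](ρ[c/h](ρ[w/v](σ[v='q'](R)))))) → 2
  ρ[f/a]((U ⋈[a=c] (γ[w; MAX(g)→c](T) ∪ π[w,c](ρ[c/h](ρ[w/v](σ[v='q'](R))))))) → 2

|E| = 2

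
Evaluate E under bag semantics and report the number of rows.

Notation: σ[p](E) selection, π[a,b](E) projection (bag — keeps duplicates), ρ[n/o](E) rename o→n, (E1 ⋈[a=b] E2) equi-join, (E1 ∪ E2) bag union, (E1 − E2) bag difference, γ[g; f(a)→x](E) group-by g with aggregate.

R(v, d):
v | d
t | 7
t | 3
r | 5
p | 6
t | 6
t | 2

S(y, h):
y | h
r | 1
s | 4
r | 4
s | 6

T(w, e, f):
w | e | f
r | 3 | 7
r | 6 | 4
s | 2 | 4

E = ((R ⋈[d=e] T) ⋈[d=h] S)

Stepwise |·|:
  R → 6
  T → 3
  (R ⋈[d=e] T) → 4
  S → 4
  ((R ⋈[d=e] T) ⋈[d=h] S) → 2

|E| = 2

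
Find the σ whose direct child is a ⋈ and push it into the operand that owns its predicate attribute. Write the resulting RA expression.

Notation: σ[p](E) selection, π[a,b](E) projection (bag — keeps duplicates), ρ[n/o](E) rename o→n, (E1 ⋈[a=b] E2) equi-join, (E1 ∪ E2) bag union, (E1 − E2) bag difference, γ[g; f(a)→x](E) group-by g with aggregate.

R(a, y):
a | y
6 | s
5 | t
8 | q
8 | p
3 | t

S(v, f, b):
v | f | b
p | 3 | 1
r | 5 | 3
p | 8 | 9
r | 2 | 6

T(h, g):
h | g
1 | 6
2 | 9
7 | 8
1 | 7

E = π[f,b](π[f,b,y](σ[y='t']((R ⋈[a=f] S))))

σ filters on y, owned by the left side.
E' = π[f,b](π[f,b,y]((σ[y='t'](R) ⋈[a=f] S)))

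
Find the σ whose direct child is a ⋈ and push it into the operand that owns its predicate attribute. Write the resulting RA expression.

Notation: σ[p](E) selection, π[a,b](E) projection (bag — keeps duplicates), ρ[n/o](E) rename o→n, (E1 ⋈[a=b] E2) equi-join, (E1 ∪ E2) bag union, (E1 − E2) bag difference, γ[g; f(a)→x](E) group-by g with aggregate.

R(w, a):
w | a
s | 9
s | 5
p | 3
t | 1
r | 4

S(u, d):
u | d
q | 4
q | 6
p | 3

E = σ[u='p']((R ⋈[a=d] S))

σ filters on u, owned by the right side.
E' = (R ⋈[a=d] σ[u='p'](S))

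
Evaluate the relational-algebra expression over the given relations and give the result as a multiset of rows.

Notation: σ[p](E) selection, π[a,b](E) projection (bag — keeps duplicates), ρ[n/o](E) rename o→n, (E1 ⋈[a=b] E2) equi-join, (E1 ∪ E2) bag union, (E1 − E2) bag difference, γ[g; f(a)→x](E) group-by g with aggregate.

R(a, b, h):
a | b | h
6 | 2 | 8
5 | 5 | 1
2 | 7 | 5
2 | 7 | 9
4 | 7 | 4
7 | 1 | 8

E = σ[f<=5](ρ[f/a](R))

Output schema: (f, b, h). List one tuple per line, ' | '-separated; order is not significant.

Subexpression sizes:
  R → 6
  ρ[f/a](R) → 6
  σ[f<=5](ρ[f/a](R)) → 4

== RESULT ==
f | b | h
2 | 7 | 5
2 | 7 | 9
4 | 7 | 4
5 | 5 | 1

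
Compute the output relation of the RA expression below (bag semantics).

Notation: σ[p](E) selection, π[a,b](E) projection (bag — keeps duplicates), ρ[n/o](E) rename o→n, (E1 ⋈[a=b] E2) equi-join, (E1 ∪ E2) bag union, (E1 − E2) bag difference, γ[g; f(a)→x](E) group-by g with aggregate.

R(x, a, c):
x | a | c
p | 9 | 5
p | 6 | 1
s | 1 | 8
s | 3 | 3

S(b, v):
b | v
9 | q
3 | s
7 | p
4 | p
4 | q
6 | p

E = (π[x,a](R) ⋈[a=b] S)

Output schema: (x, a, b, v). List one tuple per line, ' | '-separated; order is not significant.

Subexpression sizes:
  R → 4
  π[x,a](R) → 4
  S → 6
  (π[x,a](R) ⋈[a=b] S) → 3

== RESULT ==
x | a | b | v
p | 6 | 6 | p
p | 9 | 9 | q
s | 3 | 3 | s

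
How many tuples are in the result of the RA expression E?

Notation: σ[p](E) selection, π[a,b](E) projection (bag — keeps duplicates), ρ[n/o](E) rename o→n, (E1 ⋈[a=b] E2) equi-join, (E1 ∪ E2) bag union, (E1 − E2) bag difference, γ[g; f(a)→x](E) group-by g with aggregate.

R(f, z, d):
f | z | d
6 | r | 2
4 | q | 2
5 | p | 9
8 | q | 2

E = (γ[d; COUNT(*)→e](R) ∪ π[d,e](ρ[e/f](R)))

Stepwise |·|:
  R → 4
  γ[d; COUNT(*)→e](R) → 2
  R → 4
  ρ[e/f](R) → 4
  π[d,e](ρ[e/f](R)) → 4
  (γ[d; COUNT(*)→e](R) ∪ π[d,e](ρ[e/f](R))) → 6

|E| = 6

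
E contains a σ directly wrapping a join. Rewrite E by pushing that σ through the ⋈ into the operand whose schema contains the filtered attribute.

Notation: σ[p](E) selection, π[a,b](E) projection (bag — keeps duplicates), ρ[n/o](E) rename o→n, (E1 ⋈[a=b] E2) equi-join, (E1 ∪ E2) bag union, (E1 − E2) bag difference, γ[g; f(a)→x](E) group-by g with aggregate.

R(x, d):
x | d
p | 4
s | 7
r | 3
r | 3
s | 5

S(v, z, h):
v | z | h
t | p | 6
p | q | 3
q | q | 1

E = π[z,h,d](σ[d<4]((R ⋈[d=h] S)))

σ filters on d, owned by the left side.
E' = π[z,h,d]((σ[d<4](R) ⋈[d=h] S))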